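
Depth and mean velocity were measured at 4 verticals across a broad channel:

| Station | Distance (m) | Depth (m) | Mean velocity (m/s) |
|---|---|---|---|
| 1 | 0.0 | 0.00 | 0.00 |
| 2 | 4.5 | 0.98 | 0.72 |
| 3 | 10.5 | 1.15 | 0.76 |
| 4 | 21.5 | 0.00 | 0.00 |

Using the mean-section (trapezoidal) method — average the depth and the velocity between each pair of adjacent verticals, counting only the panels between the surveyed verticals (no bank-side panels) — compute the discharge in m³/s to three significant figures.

7.93 m³/s

Panel 1-2: Δb = 4.5 m, d̄ = (0.00+0.98)/2 = 0.49, v̄ = (0.00+0.72)/2 = 0.36 → q = 4.5×0.49×0.36 = 0.7938 m³/s
Panel 2-3: Δb = 6 m, d̄ = (0.98+1.15)/2 = 1.065, v̄ = (0.72+0.76)/2 = 0.74 → q = 6×1.065×0.74 = 4.729 m³/s
Panel 3-4: Δb = 11 m, d̄ = (1.15+0.00)/2 = 0.575, v̄ = (0.76+0.00)/2 = 0.38 → q = 11×0.575×0.38 = 2.404 m³/s
Q = Σ q = 7.926 m³/s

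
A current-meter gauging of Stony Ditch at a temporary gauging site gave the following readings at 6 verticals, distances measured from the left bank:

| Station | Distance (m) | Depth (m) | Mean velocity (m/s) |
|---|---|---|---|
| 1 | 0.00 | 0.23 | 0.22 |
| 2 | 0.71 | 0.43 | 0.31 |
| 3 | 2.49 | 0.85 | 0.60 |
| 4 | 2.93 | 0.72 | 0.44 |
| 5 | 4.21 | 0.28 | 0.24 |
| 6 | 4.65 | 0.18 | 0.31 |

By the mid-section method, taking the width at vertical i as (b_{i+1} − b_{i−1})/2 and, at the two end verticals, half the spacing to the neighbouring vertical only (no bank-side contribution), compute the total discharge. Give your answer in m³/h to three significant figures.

w_1 = (0.71 − 0.00)/2 = 0.355 m; q_1 = 0.22 × 0.23 × 0.355 = 0.01796 m³/s
w_2 = (2.49 − 0.00)/2 = 1.245 m; q_2 = 0.31 × 0.43 × 1.245 = 0.1660 m³/s
w_3 = (2.93 − 0.71)/2 = 1.11 m; q_3 = 0.60 × 0.85 × 1.11 = 0.5661 m³/s
w_4 = (4.21 − 2.49)/2 = 0.86 m; q_4 = 0.44 × 0.72 × 0.86 = 0.2724 m³/s
w_5 = (4.65 − 2.93)/2 = 0.86 m; q_5 = 0.24 × 0.28 × 0.86 = 0.05779 m³/s
w_6 = (4.65 − 4.21)/2 = 0.22 m; q_6 = 0.31 × 0.18 × 0.22 = 0.01228 m³/s
Q = Σ qᵢ = 1.093 m³/s
= 1.093 × 3600 = 3933 m³/h

3930 m³/h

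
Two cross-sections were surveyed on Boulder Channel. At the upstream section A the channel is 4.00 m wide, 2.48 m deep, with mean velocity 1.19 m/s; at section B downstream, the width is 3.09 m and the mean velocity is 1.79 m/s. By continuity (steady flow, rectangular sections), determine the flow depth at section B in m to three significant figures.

2.13 m

Q = A₁V₁ = (4.00×2.48) × 1.19 = 11.80 m³/s
d₂ = Q/(b₂ V₂) = 11.80/(3.09×1.79) = 2.134 m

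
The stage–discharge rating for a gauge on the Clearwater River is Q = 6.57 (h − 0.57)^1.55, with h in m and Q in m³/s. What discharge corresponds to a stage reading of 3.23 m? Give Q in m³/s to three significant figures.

29.9 m³/s

Q = 6.57 × (3.23 − 0.57)^1.55 = 6.57 × 2.66^1.55 = 29.93 m³/s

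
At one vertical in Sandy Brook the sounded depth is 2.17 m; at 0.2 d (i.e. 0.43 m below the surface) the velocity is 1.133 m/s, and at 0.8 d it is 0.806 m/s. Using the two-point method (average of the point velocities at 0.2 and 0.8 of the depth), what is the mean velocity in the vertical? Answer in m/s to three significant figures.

v̄ = (1.133 + 0.806) / 2 = 0.9695 m/s

0.970 m/s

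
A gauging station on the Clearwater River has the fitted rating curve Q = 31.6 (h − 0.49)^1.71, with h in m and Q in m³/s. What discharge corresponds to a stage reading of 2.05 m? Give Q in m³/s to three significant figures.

67.6 m³/s

Q = 31.6 × (2.05 − 0.49)^1.71 = 31.6 × 1.56^1.71 = 67.60 m³/s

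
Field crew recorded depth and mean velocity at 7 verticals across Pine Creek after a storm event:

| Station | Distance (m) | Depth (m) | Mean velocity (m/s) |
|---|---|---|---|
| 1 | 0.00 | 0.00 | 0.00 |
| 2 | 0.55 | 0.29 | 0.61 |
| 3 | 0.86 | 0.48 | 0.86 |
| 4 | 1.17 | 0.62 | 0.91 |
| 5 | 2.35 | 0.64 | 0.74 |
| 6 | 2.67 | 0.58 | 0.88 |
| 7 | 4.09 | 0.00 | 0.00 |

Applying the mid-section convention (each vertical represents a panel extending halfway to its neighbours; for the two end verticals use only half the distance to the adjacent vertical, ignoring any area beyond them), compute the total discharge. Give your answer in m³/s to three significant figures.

1.42 m³/s

w_2 = (0.86 − 0.00)/2 = 0.43 m; q_2 = 0.61 × 0.29 × 0.43 = 0.07607 m³/s
w_3 = (1.17 − 0.55)/2 = 0.31 m; q_3 = 0.86 × 0.48 × 0.31 = 0.1280 m³/s
w_4 = (2.35 − 0.86)/2 = 0.745 m; q_4 = 0.91 × 0.62 × 0.745 = 0.4203 m³/s
w_5 = (2.67 − 1.17)/2 = 0.75 m; q_5 = 0.74 × 0.64 × 0.75 = 0.3552 m³/s
w_6 = (4.09 − 2.35)/2 = 0.87 m; q_6 = 0.88 × 0.58 × 0.87 = 0.4440 m³/s
Stations 1, 7 contribute zero (depth or velocity is 0).
Q = Σ qᵢ = 1.424 m³/s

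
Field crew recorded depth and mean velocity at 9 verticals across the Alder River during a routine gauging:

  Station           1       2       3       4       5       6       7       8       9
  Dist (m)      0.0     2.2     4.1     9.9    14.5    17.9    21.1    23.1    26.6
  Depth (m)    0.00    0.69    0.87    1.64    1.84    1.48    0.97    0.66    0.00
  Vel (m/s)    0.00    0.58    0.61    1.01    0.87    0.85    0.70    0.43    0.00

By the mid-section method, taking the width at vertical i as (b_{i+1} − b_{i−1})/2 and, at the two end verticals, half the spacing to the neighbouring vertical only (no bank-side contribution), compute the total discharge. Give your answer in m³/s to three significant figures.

w_2 = (4.1 − 0.0)/2 = 2.05 m; q_2 = 0.58 × 0.69 × 2.05 = 0.8204 m³/s
w_3 = (9.9 − 2.2)/2 = 3.85 m; q_3 = 0.61 × 0.87 × 3.85 = 2.043 m³/s
w_4 = (14.5 − 4.1)/2 = 5.2 m; q_4 = 1.01 × 1.64 × 5.2 = 8.613 m³/s
w_5 = (17.9 − 9.9)/2 = 4 m; q_5 = 0.87 × 1.84 × 4 = 6.403 m³/s
w_6 = (21.1 − 14.5)/2 = 3.3 m; q_6 = 0.85 × 1.48 × 3.3 = 4.151 m³/s
w_7 = (23.1 − 17.9)/2 = 2.6 m; q_7 = 0.70 × 0.97 × 2.6 = 1.765 m³/s
w_8 = (26.6 − 21.1)/2 = 2.75 m; q_8 = 0.43 × 0.66 × 2.75 = 0.7805 m³/s
Stations 1, 9 contribute zero (depth or velocity is 0).
Q = Σ qᵢ = 24.58 m³/s

24.6 m³/s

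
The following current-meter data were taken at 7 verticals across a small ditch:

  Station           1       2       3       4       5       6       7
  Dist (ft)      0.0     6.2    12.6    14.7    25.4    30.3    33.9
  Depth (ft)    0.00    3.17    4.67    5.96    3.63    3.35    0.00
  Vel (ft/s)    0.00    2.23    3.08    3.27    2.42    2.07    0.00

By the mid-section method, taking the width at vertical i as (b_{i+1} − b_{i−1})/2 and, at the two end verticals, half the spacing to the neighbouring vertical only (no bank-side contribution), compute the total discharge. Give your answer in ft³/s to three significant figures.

328 ft³/s

w_2 = (12.6 − 0.0)/2 = 6.3 ft; q_2 = 2.23 × 3.17 × 6.3 = 44.54 ft³/s
w_3 = (14.7 − 6.2)/2 = 4.25 ft; q_3 = 3.08 × 4.67 × 4.25 = 61.13 ft³/s
w_4 = (25.4 − 12.6)/2 = 6.4 ft; q_4 = 3.27 × 5.96 × 6.4 = 124.7 ft³/s
w_5 = (30.3 − 14.7)/2 = 7.8 ft; q_5 = 2.42 × 3.63 × 7.8 = 68.52 ft³/s
w_6 = (33.9 − 25.4)/2 = 4.25 ft; q_6 = 2.07 × 3.35 × 4.25 = 29.47 ft³/s
Stations 1, 7 contribute zero (depth or velocity is 0).
Q = Σ qᵢ = 328.4 ft³/s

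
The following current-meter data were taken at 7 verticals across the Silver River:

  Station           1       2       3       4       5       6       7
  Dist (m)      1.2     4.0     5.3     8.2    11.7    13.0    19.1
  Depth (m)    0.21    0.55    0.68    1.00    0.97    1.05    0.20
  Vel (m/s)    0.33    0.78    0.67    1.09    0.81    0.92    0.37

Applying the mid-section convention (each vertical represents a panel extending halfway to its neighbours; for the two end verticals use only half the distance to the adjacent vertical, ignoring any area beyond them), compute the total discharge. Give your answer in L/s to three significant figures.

11100 L/s

w_1 = (4.0 − 1.2)/2 = 1.4 m; q_1 = 0.33 × 0.21 × 1.4 = 0.09702 m³/s
w_2 = (5.3 − 1.2)/2 = 2.05 m; q_2 = 0.78 × 0.55 × 2.05 = 0.8795 m³/s
w_3 = (8.2 − 4.0)/2 = 2.1 m; q_3 = 0.67 × 0.68 × 2.1 = 0.9568 m³/s
w_4 = (11.7 − 5.3)/2 = 3.2 m; q_4 = 1.09 × 1.00 × 3.2 = 3.488 m³/s
w_5 = (13.0 − 8.2)/2 = 2.4 m; q_5 = 0.81 × 0.97 × 2.4 = 1.886 m³/s
w_6 = (19.1 − 11.7)/2 = 3.7 m; q_6 = 0.92 × 1.05 × 3.7 = 3.574 m³/s
w_7 = (19.1 − 13.0)/2 = 3.05 m; q_7 = 0.37 × 0.20 × 3.05 = 0.2257 m³/s
Q = Σ qᵢ = 11.11 m³/s
= 11.11 × 1000 = 11110 L/s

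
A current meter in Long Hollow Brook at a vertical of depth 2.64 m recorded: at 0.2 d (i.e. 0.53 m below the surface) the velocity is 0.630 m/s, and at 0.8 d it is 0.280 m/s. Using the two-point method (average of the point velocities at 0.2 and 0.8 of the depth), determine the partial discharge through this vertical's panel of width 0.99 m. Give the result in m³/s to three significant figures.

v̄ = (0.630 + 0.280) / 2 = 0.4550 m/s
q = v̄ × d × w = 0.4550 × 2.64 × 0.99 = 1.189 m³/s

1.19 m³/s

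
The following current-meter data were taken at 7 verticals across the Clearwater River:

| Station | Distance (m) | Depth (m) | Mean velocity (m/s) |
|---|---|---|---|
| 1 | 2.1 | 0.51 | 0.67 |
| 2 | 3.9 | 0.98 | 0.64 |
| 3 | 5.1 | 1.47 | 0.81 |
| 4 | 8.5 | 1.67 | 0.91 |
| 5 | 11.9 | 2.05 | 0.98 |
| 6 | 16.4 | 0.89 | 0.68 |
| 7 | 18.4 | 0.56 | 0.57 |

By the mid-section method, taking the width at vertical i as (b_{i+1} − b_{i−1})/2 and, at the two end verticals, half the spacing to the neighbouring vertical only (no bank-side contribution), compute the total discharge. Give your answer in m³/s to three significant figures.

19.4 m³/s

w_1 = (3.9 − 2.1)/2 = 0.9 m; q_1 = 0.67 × 0.51 × 0.9 = 0.3075 m³/s
w_2 = (5.1 − 2.1)/2 = 1.5 m; q_2 = 0.64 × 0.98 × 1.5 = 0.9408 m³/s
w_3 = (8.5 − 3.9)/2 = 2.3 m; q_3 = 0.81 × 1.47 × 2.3 = 2.739 m³/s
w_4 = (11.9 − 5.1)/2 = 3.4 m; q_4 = 0.91 × 1.67 × 3.4 = 5.167 m³/s
w_5 = (16.4 − 8.5)/2 = 3.95 m; q_5 = 0.98 × 2.05 × 3.95 = 7.936 m³/s
w_6 = (18.4 − 11.9)/2 = 3.25 m; q_6 = 0.68 × 0.89 × 3.25 = 1.967 m³/s
w_7 = (18.4 − 16.4)/2 = 1 m; q_7 = 0.57 × 0.56 × 1 = 0.3192 m³/s
Q = Σ qᵢ = 19.38 m³/s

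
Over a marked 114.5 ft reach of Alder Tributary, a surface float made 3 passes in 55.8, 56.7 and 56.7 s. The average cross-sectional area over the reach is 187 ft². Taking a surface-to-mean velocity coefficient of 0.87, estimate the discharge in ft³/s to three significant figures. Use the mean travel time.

t̄ = (55.8 + 56.7 + 56.7) / 3 = 56.4 s
v_surface = L / t̄ = 114.5 / 56.4 = 2.030 ft/s
v_mean = 0.87 × 2.030 = 1.766 ft/s
Q = A × v_mean = 187 × 1.766 = 330.3 ft³/s

330 ft³/s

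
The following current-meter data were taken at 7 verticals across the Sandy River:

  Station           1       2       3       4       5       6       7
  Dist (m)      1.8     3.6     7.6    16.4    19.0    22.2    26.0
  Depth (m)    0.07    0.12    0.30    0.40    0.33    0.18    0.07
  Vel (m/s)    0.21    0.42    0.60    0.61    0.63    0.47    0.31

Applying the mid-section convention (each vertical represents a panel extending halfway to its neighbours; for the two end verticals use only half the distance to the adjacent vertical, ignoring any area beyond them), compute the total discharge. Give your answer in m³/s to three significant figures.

w_1 = (3.6 − 1.8)/2 = 0.9 m; q_1 = 0.21 × 0.07 × 0.9 = 0.01323 m³/s
w_2 = (7.6 − 1.8)/2 = 2.9 m; q_2 = 0.42 × 0.12 × 2.9 = 0.1462 m³/s
w_3 = (16.4 − 3.6)/2 = 6.4 m; q_3 = 0.60 × 0.30 × 6.4 = 1.152 m³/s
w_4 = (19.0 − 7.6)/2 = 5.7 m; q_4 = 0.61 × 0.40 × 5.7 = 1.391 m³/s
w_5 = (22.2 − 16.4)/2 = 2.9 m; q_5 = 0.63 × 0.33 × 2.9 = 0.6029 m³/s
w_6 = (26.0 − 19.0)/2 = 3.5 m; q_6 = 0.47 × 0.18 × 3.5 = 0.2961 m³/s
w_7 = (26.0 − 22.2)/2 = 1.9 m; q_7 = 0.31 × 0.07 × 1.9 = 0.04123 m³/s
Q = Σ qᵢ = 3.642 m³/s

3.64 m³/s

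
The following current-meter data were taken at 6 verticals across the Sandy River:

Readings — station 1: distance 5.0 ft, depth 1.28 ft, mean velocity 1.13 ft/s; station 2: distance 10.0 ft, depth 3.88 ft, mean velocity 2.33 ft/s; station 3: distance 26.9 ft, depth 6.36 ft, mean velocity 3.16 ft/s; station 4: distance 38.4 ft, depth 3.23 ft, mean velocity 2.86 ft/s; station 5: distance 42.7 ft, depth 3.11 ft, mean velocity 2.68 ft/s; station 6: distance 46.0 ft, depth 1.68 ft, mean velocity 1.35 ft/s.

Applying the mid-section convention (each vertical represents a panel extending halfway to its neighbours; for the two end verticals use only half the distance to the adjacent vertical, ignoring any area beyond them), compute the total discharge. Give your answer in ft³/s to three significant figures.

w_1 = (10.0 − 5.0)/2 = 2.5 ft; q_1 = 1.13 × 1.28 × 2.5 = 3.616 ft³/s
w_2 = (26.9 − 5.0)/2 = 10.95 ft; q_2 = 2.33 × 3.88 × 10.95 = 98.99 ft³/s
w_3 = (38.4 − 10.0)/2 = 14.2 ft; q_3 = 3.16 × 6.36 × 14.2 = 285.4 ft³/s
w_4 = (42.7 − 26.9)/2 = 7.9 ft; q_4 = 2.86 × 3.23 × 7.9 = 72.98 ft³/s
w_5 = (46.0 − 38.4)/2 = 3.8 ft; q_5 = 2.68 × 3.11 × 3.8 = 31.67 ft³/s
w_6 = (46.0 − 42.7)/2 = 1.65 ft; q_6 = 1.35 × 1.68 × 1.65 = 3.742 ft³/s
Q = Σ qᵢ = 496.4 ft³/s

496 ft³/s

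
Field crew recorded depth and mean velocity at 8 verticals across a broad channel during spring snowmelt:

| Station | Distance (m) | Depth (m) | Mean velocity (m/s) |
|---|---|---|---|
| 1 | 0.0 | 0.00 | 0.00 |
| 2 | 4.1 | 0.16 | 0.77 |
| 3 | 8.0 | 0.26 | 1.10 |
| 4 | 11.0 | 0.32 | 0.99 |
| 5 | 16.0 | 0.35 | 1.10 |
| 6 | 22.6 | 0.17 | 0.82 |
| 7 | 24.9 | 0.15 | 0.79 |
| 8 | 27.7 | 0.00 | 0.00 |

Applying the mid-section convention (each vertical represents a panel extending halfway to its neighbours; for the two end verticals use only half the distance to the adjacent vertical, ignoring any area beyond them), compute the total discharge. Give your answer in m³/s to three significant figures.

5.90 m³/s

w_2 = (8.0 − 0.0)/2 = 4 m; q_2 = 0.77 × 0.16 × 4 = 0.4928 m³/s
w_3 = (11.0 − 4.1)/2 = 3.45 m; q_3 = 1.10 × 0.26 × 3.45 = 0.9867 m³/s
w_4 = (16.0 − 8.0)/2 = 4 m; q_4 = 0.99 × 0.32 × 4 = 1.267 m³/s
w_5 = (22.6 − 11.0)/2 = 5.8 m; q_5 = 1.10 × 0.35 × 5.8 = 2.233 m³/s
w_6 = (24.9 − 16.0)/2 = 4.45 m; q_6 = 0.82 × 0.17 × 4.45 = 0.6203 m³/s
w_7 = (27.7 − 22.6)/2 = 2.55 m; q_7 = 0.79 × 0.15 × 2.55 = 0.3022 m³/s
Stations 1, 8 contribute zero (depth or velocity is 0).
Q = Σ qᵢ = 5.902 m³/s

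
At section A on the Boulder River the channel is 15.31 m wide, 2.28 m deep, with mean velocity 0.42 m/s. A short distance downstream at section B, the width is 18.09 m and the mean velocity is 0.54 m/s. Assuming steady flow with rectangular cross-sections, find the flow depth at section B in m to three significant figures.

1.50 m

Q = A₁V₁ = (15.31×2.28) × 0.42 = 14.66 m³/s
d₂ = Q/(b₂ V₂) = 14.66/(18.09×0.54) = 1.501 m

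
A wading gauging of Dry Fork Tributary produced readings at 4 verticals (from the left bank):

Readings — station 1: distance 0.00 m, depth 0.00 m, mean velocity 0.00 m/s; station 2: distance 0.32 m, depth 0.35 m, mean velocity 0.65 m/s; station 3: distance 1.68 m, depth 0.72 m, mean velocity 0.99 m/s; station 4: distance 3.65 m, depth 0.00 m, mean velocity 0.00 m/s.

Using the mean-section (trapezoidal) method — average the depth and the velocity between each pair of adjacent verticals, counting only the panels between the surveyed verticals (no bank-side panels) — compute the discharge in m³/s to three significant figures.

0.966 m³/s

Panel 1-2: Δb = 0.32 m, d̄ = (0.00+0.35)/2 = 0.175, v̄ = (0.00+0.65)/2 = 0.325 → q = 0.32×0.175×0.325 = 0.01820 m³/s
Panel 2-3: Δb = 1.36 m, d̄ = (0.35+0.72)/2 = 0.535, v̄ = (0.65+0.99)/2 = 0.82 → q = 1.36×0.535×0.82 = 0.5966 m³/s
Panel 3-4: Δb = 1.97 m, d̄ = (0.72+0.00)/2 = 0.36, v̄ = (0.99+0.00)/2 = 0.495 → q = 1.97×0.36×0.495 = 0.3511 m³/s
Q = Σ q = 0.9659 m³/s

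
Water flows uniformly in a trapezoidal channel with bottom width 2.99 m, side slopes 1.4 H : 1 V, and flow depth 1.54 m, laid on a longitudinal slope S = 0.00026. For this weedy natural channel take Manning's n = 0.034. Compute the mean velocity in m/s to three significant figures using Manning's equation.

A = (b + z·y)·y = (2.99 + 1.4×1.54)×1.54 = 7.925 m²
P = b + 2y√(1+z²) = 2.99 + 2×1.54×√(1+1.4²) = 8.289 m
R = A/P = 7.925/8.289 = 0.9561 m
Q = (1/n)·A·R^(2/3)·S^(1/2) = (1/0.034) × 7.925 × 0.9561^(2/3) × 0.00026^(1/2) = 3.647 m³/s
V = Q/A = 3.647/7.925 = 0.4603 m/s

0.460 m/s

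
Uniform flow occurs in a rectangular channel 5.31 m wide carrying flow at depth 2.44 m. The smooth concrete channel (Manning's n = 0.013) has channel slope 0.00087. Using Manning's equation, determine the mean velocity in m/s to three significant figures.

A = b·y = 5.31 × 2.44 = 12.96 m²
P = b + 2y = 5.31 + 2×2.44 = 10.19 m
R = A/P = 12.96/10.19 = 1.271 m
Q = (1/n)·A·R^(2/3)·S^(1/2) = (1/0.013) × 12.96 × 1.271^(2/3) × 0.00087^(1/2) = 34.50 m³/s
V = Q/A = 34.50/12.96 = 2.663 m/s

2.66 m/s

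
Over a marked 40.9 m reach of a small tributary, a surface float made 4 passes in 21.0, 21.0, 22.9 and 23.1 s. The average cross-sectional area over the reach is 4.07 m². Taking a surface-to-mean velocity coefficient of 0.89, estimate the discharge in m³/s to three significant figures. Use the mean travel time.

6.73 m³/s

t̄ = (21.0 + 21.0 + 22.9 + 23.1) / 4 = 22 s
v_surface = L / t̄ = 40.9 / 22 = 1.859 m/s
v_mean = 0.89 × 1.859 = 1.655 m/s
Q = A × v_mean = 4.07 × 1.655 = 6.734 m³/s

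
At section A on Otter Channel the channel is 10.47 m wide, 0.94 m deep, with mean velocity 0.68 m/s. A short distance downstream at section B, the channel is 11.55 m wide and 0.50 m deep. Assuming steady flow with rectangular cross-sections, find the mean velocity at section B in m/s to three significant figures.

1.16 m/s

Q = A₁V₁ = (10.47×0.94) × 0.68 = 6.692 m³/s
A₂ = 11.55 × 0.50 = 5.775 m²
V₂ = Q/A₂ = 6.692/5.775 = 1.159 m/s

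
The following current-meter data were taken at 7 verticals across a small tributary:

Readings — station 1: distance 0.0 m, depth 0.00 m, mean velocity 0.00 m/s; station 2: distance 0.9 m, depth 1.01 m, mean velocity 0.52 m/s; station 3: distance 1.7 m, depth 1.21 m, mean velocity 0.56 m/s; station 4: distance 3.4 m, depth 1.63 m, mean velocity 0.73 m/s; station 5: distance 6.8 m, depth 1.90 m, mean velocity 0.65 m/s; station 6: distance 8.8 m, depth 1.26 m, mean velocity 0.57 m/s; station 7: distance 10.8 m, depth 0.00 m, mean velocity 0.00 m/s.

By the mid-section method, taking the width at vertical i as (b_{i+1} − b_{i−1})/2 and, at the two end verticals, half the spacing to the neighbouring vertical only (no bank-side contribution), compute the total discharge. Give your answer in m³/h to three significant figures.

32800 m³/h

w_2 = (1.7 − 0.0)/2 = 0.85 m; q_2 = 0.52 × 1.01 × 0.85 = 0.4464 m³/s
w_3 = (3.4 − 0.9)/2 = 1.25 m; q_3 = 0.56 × 1.21 × 1.25 = 0.8470 m³/s
w_4 = (6.8 − 1.7)/2 = 2.55 m; q_4 = 0.73 × 1.63 × 2.55 = 3.034 m³/s
w_5 = (8.8 − 3.4)/2 = 2.7 m; q_5 = 0.65 × 1.90 × 2.7 = 3.335 m³/s
w_6 = (10.8 − 6.8)/2 = 2 m; q_6 = 0.57 × 1.26 × 2 = 1.436 m³/s
Stations 1, 7 contribute zero (depth or velocity is 0).
Q = Σ qᵢ = 9.099 m³/s
= 9.099 × 3600 = 32750 m³/h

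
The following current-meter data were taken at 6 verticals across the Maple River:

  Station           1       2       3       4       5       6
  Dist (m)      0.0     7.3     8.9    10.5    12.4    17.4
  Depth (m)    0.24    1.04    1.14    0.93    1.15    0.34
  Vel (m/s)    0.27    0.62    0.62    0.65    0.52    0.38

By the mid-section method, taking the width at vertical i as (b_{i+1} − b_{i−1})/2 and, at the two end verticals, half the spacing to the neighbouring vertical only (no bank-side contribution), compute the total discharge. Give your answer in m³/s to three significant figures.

w_1 = (7.3 − 0.0)/2 = 3.65 m; q_1 = 0.27 × 0.24 × 3.65 = 0.2365 m³/s
w_2 = (8.9 − 0.0)/2 = 4.45 m; q_2 = 0.62 × 1.04 × 4.45 = 2.869 m³/s
w_3 = (10.5 − 7.3)/2 = 1.6 m; q_3 = 0.62 × 1.14 × 1.6 = 1.131 m³/s
w_4 = (12.4 − 8.9)/2 = 1.75 m; q_4 = 0.65 × 0.93 × 1.75 = 1.058 m³/s
w_5 = (17.4 − 10.5)/2 = 3.45 m; q_5 = 0.52 × 1.15 × 3.45 = 2.063 m³/s
w_6 = (17.4 − 12.4)/2 = 2.5 m; q_6 = 0.38 × 0.34 × 2.5 = 0.3230 m³/s
Q = Σ qᵢ = 7.681 m³/s

7.68 m³/s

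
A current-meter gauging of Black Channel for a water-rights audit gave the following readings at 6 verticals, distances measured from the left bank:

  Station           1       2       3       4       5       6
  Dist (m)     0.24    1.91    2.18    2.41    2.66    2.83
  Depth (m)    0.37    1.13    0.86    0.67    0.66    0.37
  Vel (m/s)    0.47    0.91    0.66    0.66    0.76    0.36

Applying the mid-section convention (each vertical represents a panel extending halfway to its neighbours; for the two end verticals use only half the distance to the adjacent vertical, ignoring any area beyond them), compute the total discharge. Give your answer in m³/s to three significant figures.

1.51 m³/s

w_1 = (1.91 − 0.24)/2 = 0.835 m; q_1 = 0.47 × 0.37 × 0.835 = 0.1452 m³/s
w_2 = (2.18 − 0.24)/2 = 0.97 m; q_2 = 0.91 × 1.13 × 0.97 = 0.9975 m³/s
w_3 = (2.41 − 1.91)/2 = 0.25 m; q_3 = 0.66 × 0.86 × 0.25 = 0.1419 m³/s
w_4 = (2.66 − 2.18)/2 = 0.24 m; q_4 = 0.66 × 0.67 × 0.24 = 0.1061 m³/s
w_5 = (2.83 − 2.41)/2 = 0.21 m; q_5 = 0.76 × 0.66 × 0.21 = 0.1053 m³/s
w_6 = (2.83 − 2.66)/2 = 0.085 m; q_6 = 0.36 × 0.37 × 0.085 = 0.01132 m³/s
Q = Σ qᵢ = 1.507 m³/s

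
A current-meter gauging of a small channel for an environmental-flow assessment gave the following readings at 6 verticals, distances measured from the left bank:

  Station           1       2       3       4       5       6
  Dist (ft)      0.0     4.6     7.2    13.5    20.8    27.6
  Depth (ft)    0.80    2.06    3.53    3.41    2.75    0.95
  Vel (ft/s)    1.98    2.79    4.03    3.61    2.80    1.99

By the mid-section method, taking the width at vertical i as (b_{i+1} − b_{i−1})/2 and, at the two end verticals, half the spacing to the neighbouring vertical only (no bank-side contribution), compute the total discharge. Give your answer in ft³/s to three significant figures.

w_1 = (4.6 − 0.0)/2 = 2.3 ft; q_1 = 1.98 × 0.80 × 2.3 = 3.643 ft³/s
w_2 = (7.2 − 0.0)/2 = 3.6 ft; q_2 = 2.79 × 2.06 × 3.6 = 20.69 ft³/s
w_3 = (13.5 − 4.6)/2 = 4.45 ft; q_3 = 4.03 × 3.53 × 4.45 = 63.31 ft³/s
w_4 = (20.8 − 7.2)/2 = 6.8 ft; q_4 = 3.61 × 3.41 × 6.8 = 83.71 ft³/s
w_5 = (27.6 − 13.5)/2 = 7.05 ft; q_5 = 2.80 × 2.75 × 7.05 = 54.29 ft³/s
w_6 = (27.6 − 20.8)/2 = 3.4 ft; q_6 = 1.99 × 0.95 × 3.4 = 6.428 ft³/s
Q = Σ qᵢ = 232.1 ft³/s

232 ft³/s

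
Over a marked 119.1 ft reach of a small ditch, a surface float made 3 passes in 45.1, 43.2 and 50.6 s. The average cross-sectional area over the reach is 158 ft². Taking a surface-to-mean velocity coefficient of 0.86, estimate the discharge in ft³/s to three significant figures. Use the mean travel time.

350 ft³/s

t̄ = (45.1 + 43.2 + 50.6) / 3 = 46.3 s
v_surface = L / t̄ = 119.1 / 46.3 = 2.572 ft/s
v_mean = 0.86 × 2.572 = 2.212 ft/s
Q = A × v_mean = 158 × 2.212 = 349.5 ft³/s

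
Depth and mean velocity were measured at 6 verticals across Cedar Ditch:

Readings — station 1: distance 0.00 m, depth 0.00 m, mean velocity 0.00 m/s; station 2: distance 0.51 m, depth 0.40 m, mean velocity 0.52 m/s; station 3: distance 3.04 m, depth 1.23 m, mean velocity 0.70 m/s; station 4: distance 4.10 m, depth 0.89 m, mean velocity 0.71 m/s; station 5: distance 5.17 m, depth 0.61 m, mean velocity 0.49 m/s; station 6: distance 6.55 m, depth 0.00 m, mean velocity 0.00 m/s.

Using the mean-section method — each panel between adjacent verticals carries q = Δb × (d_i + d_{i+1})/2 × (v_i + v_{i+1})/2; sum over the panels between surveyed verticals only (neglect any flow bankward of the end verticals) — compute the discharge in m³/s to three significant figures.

2.66 m³/s

Panel 1-2: Δb = 0.51 m, d̄ = (0.00+0.40)/2 = 0.2, v̄ = (0.00+0.52)/2 = 0.26 → q = 0.51×0.2×0.26 = 0.02652 m³/s
Panel 2-3: Δb = 2.53 m, d̄ = (0.40+1.23)/2 = 0.815, v̄ = (0.52+0.70)/2 = 0.61 → q = 2.53×0.815×0.61 = 1.258 m³/s
Panel 3-4: Δb = 1.06 m, d̄ = (1.23+0.89)/2 = 1.06, v̄ = (0.70+0.71)/2 = 0.705 → q = 1.06×1.06×0.705 = 0.7921 m³/s
Panel 4-5: Δb = 1.07 m, d̄ = (0.89+0.61)/2 = 0.75, v̄ = (0.71+0.49)/2 = 0.6 → q = 1.07×0.75×0.6 = 0.4815 m³/s
Panel 5-6: Δb = 1.38 m, d̄ = (0.61+0.00)/2 = 0.305, v̄ = (0.49+0.00)/2 = 0.245 → q = 1.38×0.305×0.245 = 0.1031 m³/s
Q = Σ q = 2.661 m³/s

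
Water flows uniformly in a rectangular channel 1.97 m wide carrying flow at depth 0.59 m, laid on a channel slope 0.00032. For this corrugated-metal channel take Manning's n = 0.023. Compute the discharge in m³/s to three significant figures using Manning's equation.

A = b·y = 1.97 × 0.59 = 1.162 m²
P = b + 2y = 1.97 + 2×0.59 = 3.150 m
R = A/P = 1.162/3.150 = 0.3690 m
Q = (1/n)·A·R^(2/3)·S^(1/2) = (1/0.023) × 1.162 × 0.3690^(2/3) × 0.00032^(1/2) = 0.4651 m³/s

0.465 m³/s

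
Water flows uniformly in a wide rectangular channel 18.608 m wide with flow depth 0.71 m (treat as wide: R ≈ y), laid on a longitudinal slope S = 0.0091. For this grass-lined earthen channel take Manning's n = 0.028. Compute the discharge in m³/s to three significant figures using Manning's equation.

A = b·y = 18.608 × 0.71 = 13.21 m²
Wide channel: R ≈ y = 0.71 m
Q = (1/n)·A·R^(2/3)·S^(1/2) = (1/0.028) × 13.21 × 0.7100^(2/3) × 0.0091^(1/2) = 35.82 m³/s

35.8 m³/s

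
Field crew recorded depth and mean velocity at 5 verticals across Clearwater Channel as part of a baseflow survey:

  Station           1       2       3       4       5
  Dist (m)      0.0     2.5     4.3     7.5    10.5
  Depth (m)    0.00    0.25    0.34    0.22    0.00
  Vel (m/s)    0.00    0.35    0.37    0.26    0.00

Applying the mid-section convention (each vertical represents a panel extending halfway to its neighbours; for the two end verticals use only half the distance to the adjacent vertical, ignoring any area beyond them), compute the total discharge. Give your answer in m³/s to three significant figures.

0.680 m³/s

w_2 = (4.3 − 0.0)/2 = 2.15 m; q_2 = 0.35 × 0.25 × 2.15 = 0.1881 m³/s
w_3 = (7.5 − 2.5)/2 = 2.5 m; q_3 = 0.37 × 0.34 × 2.5 = 0.3145 m³/s
w_4 = (10.5 − 4.3)/2 = 3.1 m; q_4 = 0.26 × 0.22 × 3.1 = 0.1773 m³/s
Stations 1, 5 contribute zero (depth or velocity is 0).
Q = Σ qᵢ = 0.6799 m³/s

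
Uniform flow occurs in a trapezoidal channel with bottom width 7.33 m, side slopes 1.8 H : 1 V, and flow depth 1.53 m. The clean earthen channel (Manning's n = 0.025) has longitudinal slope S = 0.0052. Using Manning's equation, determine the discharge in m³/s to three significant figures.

A = (b + z·y)·y = (7.33 + 1.8×1.53)×1.53 = 15.43 m²
P = b + 2y√(1+z²) = 7.33 + 2×1.53×√(1+1.8²) = 13.63 m
R = A/P = 15.43/13.63 = 1.132 m
Q = (1/n)·A·R^(2/3)·S^(1/2) = (1/0.025) × 15.43 × 1.132^(2/3) × 0.0052^(1/2) = 48.33 m³/s

48.3 m³/s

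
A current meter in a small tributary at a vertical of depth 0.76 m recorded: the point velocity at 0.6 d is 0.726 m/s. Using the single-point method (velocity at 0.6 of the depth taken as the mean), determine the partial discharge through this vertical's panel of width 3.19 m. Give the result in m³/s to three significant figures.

v̄ = v₀.₆ = 0.726 m/s
q = v̄ × d × w = 0.7260 × 0.76 × 3.19 = 1.760 m³/s

1.76 m³/s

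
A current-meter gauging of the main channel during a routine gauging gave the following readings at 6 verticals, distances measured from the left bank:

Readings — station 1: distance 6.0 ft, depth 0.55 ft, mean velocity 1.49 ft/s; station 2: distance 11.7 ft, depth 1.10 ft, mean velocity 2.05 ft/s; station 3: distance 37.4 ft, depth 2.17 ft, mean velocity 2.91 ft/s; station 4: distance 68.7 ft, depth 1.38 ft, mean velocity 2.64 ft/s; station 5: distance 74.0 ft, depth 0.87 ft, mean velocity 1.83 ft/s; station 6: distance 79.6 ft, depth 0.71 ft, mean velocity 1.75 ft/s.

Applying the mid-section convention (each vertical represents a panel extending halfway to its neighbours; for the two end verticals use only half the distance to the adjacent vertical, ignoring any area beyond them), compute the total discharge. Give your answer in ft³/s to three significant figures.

w_1 = (11.7 − 6.0)/2 = 2.85 ft; q_1 = 1.49 × 0.55 × 2.85 = 2.336 ft³/s
w_2 = (37.4 − 6.0)/2 = 15.7 ft; q_2 = 2.05 × 1.10 × 15.7 = 35.40 ft³/s
w_3 = (68.7 − 11.7)/2 = 28.5 ft; q_3 = 2.91 × 2.17 × 28.5 = 180.0 ft³/s
w_4 = (74.0 − 37.4)/2 = 18.3 ft; q_4 = 2.64 × 1.38 × 18.3 = 66.67 ft³/s
w_5 = (79.6 − 68.7)/2 = 5.45 ft; q_5 = 1.83 × 0.87 × 5.45 = 8.677 ft³/s
w_6 = (79.6 − 74.0)/2 = 2.8 ft; q_6 = 1.75 × 0.71 × 2.8 = 3.479 ft³/s
Q = Σ qᵢ = 296.5 ft³/s

297 ft³/s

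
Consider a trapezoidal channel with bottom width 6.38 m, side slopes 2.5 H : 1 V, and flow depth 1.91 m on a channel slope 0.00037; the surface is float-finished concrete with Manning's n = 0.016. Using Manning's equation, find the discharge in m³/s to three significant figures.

A = (b + z·y)·y = (6.38 + 2.5×1.91)×1.91 = 21.31 m²
P = b + 2y√(1+z²) = 6.38 + 2×1.91×√(1+2.5²) = 16.67 m
R = A/P = 21.31/16.67 = 1.278 m
Q = (1/n)·A·R^(2/3)·S^(1/2) = (1/0.016) × 21.31 × 1.278^(2/3) × 0.00037^(1/2) = 30.17 m³/s

30.2 m³/s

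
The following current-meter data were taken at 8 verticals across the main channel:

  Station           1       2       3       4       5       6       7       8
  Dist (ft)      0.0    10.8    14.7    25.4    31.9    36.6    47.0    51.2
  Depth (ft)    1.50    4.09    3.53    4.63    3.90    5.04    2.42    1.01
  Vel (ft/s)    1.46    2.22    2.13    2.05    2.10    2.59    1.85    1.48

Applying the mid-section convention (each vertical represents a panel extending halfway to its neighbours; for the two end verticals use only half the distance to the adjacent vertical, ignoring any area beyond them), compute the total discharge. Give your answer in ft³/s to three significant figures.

395 ft³/s

w_1 = (10.8 − 0.0)/2 = 5.4 ft; q_1 = 1.46 × 1.50 × 5.4 = 11.83 ft³/s
w_2 = (14.7 − 0.0)/2 = 7.35 ft; q_2 = 2.22 × 4.09 × 7.35 = 66.74 ft³/s
w_3 = (25.4 − 10.8)/2 = 7.3 ft; q_3 = 2.13 × 3.53 × 7.3 = 54.89 ft³/s
w_4 = (31.9 − 14.7)/2 = 8.6 ft; q_4 = 2.05 × 4.63 × 8.6 = 81.63 ft³/s
w_5 = (36.6 − 25.4)/2 = 5.6 ft; q_5 = 2.10 × 3.90 × 5.6 = 45.86 ft³/s
w_6 = (47.0 − 31.9)/2 = 7.55 ft; q_6 = 2.59 × 5.04 × 7.55 = 98.55 ft³/s
w_7 = (51.2 − 36.6)/2 = 7.3 ft; q_7 = 1.85 × 2.42 × 7.3 = 32.68 ft³/s
w_8 = (51.2 − 47.0)/2 = 2.1 ft; q_8 = 1.48 × 1.01 × 2.1 = 3.139 ft³/s
Q = Σ qᵢ = 395.3 ft³/s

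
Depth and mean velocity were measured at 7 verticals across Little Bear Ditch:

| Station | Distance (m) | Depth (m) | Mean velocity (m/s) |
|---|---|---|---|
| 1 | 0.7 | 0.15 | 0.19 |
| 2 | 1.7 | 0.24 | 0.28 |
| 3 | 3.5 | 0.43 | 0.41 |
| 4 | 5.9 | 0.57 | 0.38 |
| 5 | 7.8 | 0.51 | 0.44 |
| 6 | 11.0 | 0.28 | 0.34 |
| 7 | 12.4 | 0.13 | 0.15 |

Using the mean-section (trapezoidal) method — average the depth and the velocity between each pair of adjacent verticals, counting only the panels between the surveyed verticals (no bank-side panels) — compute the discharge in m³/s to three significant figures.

Panel 1-2: Δb = 1 m, d̄ = (0.15+0.24)/2 = 0.195, v̄ = (0.19+0.28)/2 = 0.235 → q = 1×0.195×0.235 = 0.04583 m³/s
Panel 2-3: Δb = 1.8 m, d̄ = (0.24+0.43)/2 = 0.335, v̄ = (0.28+0.41)/2 = 0.345 → q = 1.8×0.335×0.345 = 0.2080 m³/s
Panel 3-4: Δb = 2.4 m, d̄ = (0.43+0.57)/2 = 0.5, v̄ = (0.41+0.38)/2 = 0.395 → q = 2.4×0.5×0.395 = 0.4740 m³/s
Panel 4-5: Δb = 1.9 m, d̄ = (0.57+0.51)/2 = 0.54, v̄ = (0.38+0.44)/2 = 0.41 → q = 1.9×0.54×0.41 = 0.4207 m³/s
Panel 5-6: Δb = 3.2 m, d̄ = (0.51+0.28)/2 = 0.395, v̄ = (0.44+0.34)/2 = 0.39 → q = 3.2×0.395×0.39 = 0.4930 m³/s
Panel 6-7: Δb = 1.4 m, d̄ = (0.28+0.13)/2 = 0.205, v̄ = (0.34+0.15)/2 = 0.245 → q = 1.4×0.205×0.245 = 0.07032 m³/s
Q = Σ q = 1.712 m³/s

1.71 m³/s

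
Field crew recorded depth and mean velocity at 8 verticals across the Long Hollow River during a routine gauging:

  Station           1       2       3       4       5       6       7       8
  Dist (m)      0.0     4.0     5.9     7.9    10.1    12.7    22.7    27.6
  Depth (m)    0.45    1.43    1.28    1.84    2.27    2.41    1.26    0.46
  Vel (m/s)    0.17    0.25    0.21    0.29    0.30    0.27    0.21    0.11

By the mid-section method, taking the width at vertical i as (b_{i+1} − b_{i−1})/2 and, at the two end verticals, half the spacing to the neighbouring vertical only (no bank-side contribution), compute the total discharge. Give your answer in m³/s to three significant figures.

10.7 m³/s

w_1 = (4.0 − 0.0)/2 = 2 m; q_1 = 0.17 × 0.45 × 2 = 0.1530 m³/s
w_2 = (5.9 − 0.0)/2 = 2.95 m; q_2 = 0.25 × 1.43 × 2.95 = 1.055 m³/s
w_3 = (7.9 − 4.0)/2 = 1.95 m; q_3 = 0.21 × 1.28 × 1.95 = 0.5242 m³/s
w_4 = (10.1 − 5.9)/2 = 2.1 m; q_4 = 0.29 × 1.84 × 2.1 = 1.121 m³/s
w_5 = (12.7 − 7.9)/2 = 2.4 m; q_5 = 0.30 × 2.27 × 2.4 = 1.634 m³/s
w_6 = (22.7 − 10.1)/2 = 6.3 m; q_6 = 0.27 × 2.41 × 6.3 = 4.099 m³/s
w_7 = (27.6 − 12.7)/2 = 7.45 m; q_7 = 0.21 × 1.26 × 7.45 = 1.971 m³/s
w_8 = (27.6 − 22.7)/2 = 2.45 m; q_8 = 0.11 × 0.46 × 2.45 = 0.1240 m³/s
Q = Σ qᵢ = 10.68 m³/s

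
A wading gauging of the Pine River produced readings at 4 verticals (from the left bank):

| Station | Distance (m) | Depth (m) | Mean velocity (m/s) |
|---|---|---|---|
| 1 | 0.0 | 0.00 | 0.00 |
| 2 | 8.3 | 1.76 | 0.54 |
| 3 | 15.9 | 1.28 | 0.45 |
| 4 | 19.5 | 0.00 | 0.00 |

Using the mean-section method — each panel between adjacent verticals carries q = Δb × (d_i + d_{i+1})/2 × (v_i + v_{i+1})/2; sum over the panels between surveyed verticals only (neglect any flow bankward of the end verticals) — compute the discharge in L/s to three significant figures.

Panel 1-2: Δb = 8.3 m, d̄ = (0.00+1.76)/2 = 0.88, v̄ = (0.00+0.54)/2 = 0.27 → q = 8.3×0.88×0.27 = 1.972 m³/s
Panel 2-3: Δb = 7.6 m, d̄ = (1.76+1.28)/2 = 1.52, v̄ = (0.54+0.45)/2 = 0.495 → q = 7.6×1.52×0.495 = 5.718 m³/s
Panel 3-4: Δb = 3.6 m, d̄ = (1.28+0.00)/2 = 0.64, v̄ = (0.45+0.00)/2 = 0.225 → q = 3.6×0.64×0.225 = 0.5184 m³/s
Q = Σ q = 8.209 m³/s
= 8.209 × 1000 = 8209 L/s

8210 L/s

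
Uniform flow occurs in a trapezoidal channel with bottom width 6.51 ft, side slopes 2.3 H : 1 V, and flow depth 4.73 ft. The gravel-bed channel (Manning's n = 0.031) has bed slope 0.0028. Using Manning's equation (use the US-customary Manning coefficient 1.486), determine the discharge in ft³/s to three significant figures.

407 ft³/s

A = (b + z·y)·y = (6.51 + 2.3×4.73)×4.73 = 82.25 ft²
P = b + 2y√(1+z²) = 6.51 + 2×4.73×√(1+2.3²) = 30.24 ft
R = A/P = 82.25/30.24 = 2.720 ft
Q = (1.486/n)·A·R^(2/3)·S^(1/2) = (1.486/0.031) × 82.25 × 2.720^(2/3) × 0.0028^(1/2) = 406.6 ft³/s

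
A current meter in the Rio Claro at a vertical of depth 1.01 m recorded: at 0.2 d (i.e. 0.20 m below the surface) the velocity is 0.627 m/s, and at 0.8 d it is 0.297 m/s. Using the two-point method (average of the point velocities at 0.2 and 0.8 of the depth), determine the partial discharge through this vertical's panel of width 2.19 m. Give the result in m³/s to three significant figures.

v̄ = (0.627 + 0.297) / 2 = 0.4620 m/s
q = v̄ × d × w = 0.4620 × 1.01 × 2.19 = 1.022 m³/s

1.02 m³/s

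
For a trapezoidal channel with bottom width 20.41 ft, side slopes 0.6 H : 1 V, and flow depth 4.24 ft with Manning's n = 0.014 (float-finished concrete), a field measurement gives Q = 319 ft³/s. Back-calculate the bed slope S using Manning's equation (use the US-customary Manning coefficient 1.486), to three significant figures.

A = (b + z·y)·y = (20.41 + 0.6×4.24)×4.24 = 97.32 ft²
P = b + 2y√(1+z²) = 20.41 + 2×4.24×√(1+0.6²) = 30.30 ft
R = A/P = 97.32/30.30 = 3.212 ft
S = (Q·n / (1.486·A·R^(2/3)))² = (319×0.014 / (1.486×97.32×2.177))² = 0.0002012

0.000201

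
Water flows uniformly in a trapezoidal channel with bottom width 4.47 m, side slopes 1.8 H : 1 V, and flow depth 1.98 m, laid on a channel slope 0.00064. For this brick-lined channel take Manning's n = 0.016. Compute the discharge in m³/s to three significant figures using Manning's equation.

A = (b + z·y)·y = (4.47 + 1.8×1.98)×1.98 = 15.91 m²
P = b + 2y√(1+z²) = 4.47 + 2×1.98×√(1+1.8²) = 12.62 m
R = A/P = 15.91/12.62 = 1.260 m
Q = (1/n)·A·R^(2/3)·S^(1/2) = (1/0.016) × 15.91 × 1.260^(2/3) × 0.00064^(1/2) = 29.34 m³/s

29.3 m³/s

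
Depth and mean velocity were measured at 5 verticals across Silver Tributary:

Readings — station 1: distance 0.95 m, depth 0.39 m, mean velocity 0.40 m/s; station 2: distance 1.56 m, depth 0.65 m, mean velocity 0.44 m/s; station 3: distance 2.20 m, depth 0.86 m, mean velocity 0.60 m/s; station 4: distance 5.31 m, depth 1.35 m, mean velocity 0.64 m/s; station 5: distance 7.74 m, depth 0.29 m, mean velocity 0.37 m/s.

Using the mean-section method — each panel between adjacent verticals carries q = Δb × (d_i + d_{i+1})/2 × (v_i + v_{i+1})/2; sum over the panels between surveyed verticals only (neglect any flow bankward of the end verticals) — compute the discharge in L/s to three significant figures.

3520 L/s

Panel 1-2: Δb = 0.61 m, d̄ = (0.39+0.65)/2 = 0.52, v̄ = (0.40+0.44)/2 = 0.42 → q = 0.61×0.52×0.42 = 0.1332 m³/s
Panel 2-3: Δb = 0.64 m, d̄ = (0.65+0.86)/2 = 0.755, v̄ = (0.44+0.60)/2 = 0.52 → q = 0.64×0.755×0.52 = 0.2513 m³/s
Panel 3-4: Δb = 3.11 m, d̄ = (0.86+1.35)/2 = 1.105, v̄ = (0.60+0.64)/2 = 0.62 → q = 3.11×1.105×0.62 = 2.131 m³/s
Panel 4-5: Δb = 2.43 m, d̄ = (1.35+0.29)/2 = 0.82, v̄ = (0.64+0.37)/2 = 0.505 → q = 2.43×0.82×0.505 = 1.006 m³/s
Q = Σ q = 3.521 m³/s
= 3.521 × 1000 = 3521 L/s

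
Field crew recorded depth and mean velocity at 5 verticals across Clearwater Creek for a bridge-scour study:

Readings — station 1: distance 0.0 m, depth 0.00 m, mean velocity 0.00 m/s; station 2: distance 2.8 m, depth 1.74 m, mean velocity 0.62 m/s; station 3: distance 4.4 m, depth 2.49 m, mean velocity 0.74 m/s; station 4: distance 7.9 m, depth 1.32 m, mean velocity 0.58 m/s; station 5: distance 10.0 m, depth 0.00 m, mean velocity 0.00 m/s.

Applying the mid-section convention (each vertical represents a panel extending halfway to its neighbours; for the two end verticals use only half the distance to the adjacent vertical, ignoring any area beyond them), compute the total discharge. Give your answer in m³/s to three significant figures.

9.22 m³/s

w_2 = (4.4 − 0.0)/2 = 2.2 m; q_2 = 0.62 × 1.74 × 2.2 = 2.373 m³/s
w_3 = (7.9 − 2.8)/2 = 2.55 m; q_3 = 0.74 × 2.49 × 2.55 = 4.699 m³/s
w_4 = (10.0 − 4.4)/2 = 2.8 m; q_4 = 0.58 × 1.32 × 2.8 = 2.144 m³/s
Stations 1, 5 contribute zero (depth or velocity is 0).
Q = Σ qᵢ = 9.216 m³/s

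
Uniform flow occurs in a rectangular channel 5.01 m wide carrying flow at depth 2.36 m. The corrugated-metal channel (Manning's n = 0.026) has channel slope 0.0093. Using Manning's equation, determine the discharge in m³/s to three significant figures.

A = b·y = 5.01 × 2.36 = 11.82 m²
P = b + 2y = 5.01 + 2×2.36 = 9.730 m
R = A/P = 11.82/9.730 = 1.215 m
Q = (1/n)·A·R^(2/3)·S^(1/2) = (1/0.026) × 11.82 × 1.215^(2/3) × 0.0093^(1/2) = 49.94 m³/s

49.9 m³/s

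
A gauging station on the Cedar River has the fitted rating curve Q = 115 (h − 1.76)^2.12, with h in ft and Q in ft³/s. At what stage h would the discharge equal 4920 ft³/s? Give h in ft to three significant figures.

7.64 ft

h − h₀ = (Q/C)^(1/b) = (4920/115)^(1/2.12) = 5.881 ft
h = 1.76 + 5.881 = 7.641 ft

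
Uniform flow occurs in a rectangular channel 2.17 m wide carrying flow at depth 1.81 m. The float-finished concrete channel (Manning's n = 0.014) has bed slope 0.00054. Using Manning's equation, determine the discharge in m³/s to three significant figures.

5.03 m³/s

A = b·y = 2.17 × 1.81 = 3.928 m²
P = b + 2y = 2.17 + 2×1.81 = 5.790 m
R = A/P = 3.928/5.790 = 0.6784 m
Q = (1/n)·A·R^(2/3)·S^(1/2) = (1/0.014) × 3.928 × 0.6784^(2/3) × 0.00054^(1/2) = 5.033 m³/s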